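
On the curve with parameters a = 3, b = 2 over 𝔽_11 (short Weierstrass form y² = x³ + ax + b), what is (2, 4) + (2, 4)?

tangent at (2, 4): λ = (3·2² + 3)/(2·4) ≡ 4/8. 8⁻¹ ≡ 7 (mod 11), so λ ≡ 4·7 ≡ 6.
  x = λ² - 2 - 2 = 36 - 4 ≡ 10; y = λ·(2 - 10) - 4 ≡ 3. → (10, 3)

(10, 3)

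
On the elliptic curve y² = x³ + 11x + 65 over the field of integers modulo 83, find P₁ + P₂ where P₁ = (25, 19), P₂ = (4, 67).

(66, 51)

(25, 19) + (4, 67). λ = (67 - 19)/(4 - 25) ≡ 48/62 mod 83. 62⁻¹ ≡ 79 (mod 83) since 62·79 = 4898 ≡ 1, so λ ≡ 57.
  x = λ² - 25 - 4 = 3249 - 29 ≡ 66; y = λ·(25 - 66) - 19 ≡ 51. → (66, 51)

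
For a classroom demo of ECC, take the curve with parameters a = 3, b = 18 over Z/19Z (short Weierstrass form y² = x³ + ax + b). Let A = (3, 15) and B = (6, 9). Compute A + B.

(3, 15) + (6, 9). λ = (9 - 15)/(6 - 3) ≡ 13/3 mod 19. 3⁻¹ ≡ 13 (mod 19) since 3·13 = 39 ≡ 1, so λ ≡ 17.
  x = λ² - 3 - 6 = 289 - 9 ≡ 14; y = λ·(3 - 14) - 15 ≡ 7. → (14, 7)

(14, 7)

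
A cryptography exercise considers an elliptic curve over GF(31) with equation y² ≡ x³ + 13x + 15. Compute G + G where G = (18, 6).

(30, 1)

tangent at (18, 6): λ = (3·18² + 13)/(2·6) ≡ 24/12. 12⁻¹ ≡ 13 (mod 31), so λ ≡ 24·13 ≡ 2.
  x = λ² - 18 - 18 = 4 - 36 ≡ 30; y = λ·(18 - 30) - 6 ≡ 1. → (30, 1)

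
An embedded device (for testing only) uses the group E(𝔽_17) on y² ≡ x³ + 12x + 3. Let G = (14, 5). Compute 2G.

tangent at (14, 5): λ = (3·14² + 12)/(2·5) ≡ 5/10. 10⁻¹ ≡ 12 (mod 17) since 10·12 = 120 ≡ 1, so λ ≡ 5·12 ≡ 9.
  x = λ² - 14 - 14 = 81 - 28 ≡ 2; y = λ·(14 - 2) - 5 ≡ 1. → (2, 1)

(2, 1)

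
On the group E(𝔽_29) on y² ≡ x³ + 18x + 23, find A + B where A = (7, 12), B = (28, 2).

(1, 10)

(7, 12) + (28, 2). λ = (2 - 12)/(28 - 7) ≡ 19/21 mod 29. 21⁻¹ ≡ 18 (mod 29), so λ ≡ 23.
  x = λ² - 7 - 28 = 529 - 35 ≡ 1; y = λ·(7 - 1) - 12 ≡ 10. → (1, 10)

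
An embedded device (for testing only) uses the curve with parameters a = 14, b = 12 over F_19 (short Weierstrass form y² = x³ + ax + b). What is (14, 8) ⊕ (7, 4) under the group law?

(15, 5)

(14, 8) + (7, 4). λ = (4 - 8)/(7 - 14) ≡ 15/12 mod 19. 12⁻¹ ≡ 8 (mod 19) since 12·8 = 96 ≡ 1, so λ ≡ 6.
  x = λ² - 14 - 7 = 36 - 21 ≡ 15; y = λ·(14 - 15) - 8 ≡ 5. → (15, 5)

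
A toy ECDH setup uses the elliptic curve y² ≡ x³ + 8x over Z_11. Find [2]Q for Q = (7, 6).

tangent at (7, 6): λ = (3·7² + 8)/(2·6) ≡ 1/1. 1⁻¹ ≡ 1 (mod 11) since 1·1 = 1 ≡ 1, so λ ≡ 1·1 ≡ 1.
  x = λ² - 7 - 7 = 1 - 14 ≡ 9; y = λ·(7 - 9) - 6 ≡ 3. → (9, 3)

(9, 3)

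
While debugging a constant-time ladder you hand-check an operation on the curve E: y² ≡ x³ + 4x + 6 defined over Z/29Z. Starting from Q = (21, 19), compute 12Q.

(8, 12)

Repeated addition: build up to 12Q.
2Q: tangent at (21, 19): λ = (3·21² + 4)/(2·19) ≡ 22/9. 9⁻¹ ≡ 13 (mod 29) since 9·13 = 117 ≡ 1, so λ ≡ 22·13 ≡ 25.
  x = λ² - 21 - 21 = 625 - 42 ≡ 3; y = λ·(21 - 3) - 19 ≡ 25. → (3, 25)
3Q: (3, 25) + (21, 19). λ = (19 - 25)/(21 - 3) ≡ 23/18 mod 29. 18⁻¹ ≡ 21 (mod 29) since 18·21 = 378 ≡ 1, so λ ≡ 19.
  x = λ² - 3 - 21 = 361 - 24 ≡ 18; y = λ·(3 - 18) - 25 ≡ 9. → (18, 9)
4Q: (18, 9) + (21, 19). λ = (19 - 9)/(21 - 18) ≡ 10/3 mod 29. 3⁻¹ ≡ 10 (mod 29), so λ ≡ 13.
  x = λ² - 18 - 21 = 169 - 39 ≡ 14; y = λ·(18 - 14) - 9 ≡ 14. → (14, 14)
5Q: (14, 14) + (21, 19). λ = (19 - 14)/(21 - 14) ≡ 5/7 mod 29. 7⁻¹ ≡ 25 (mod 29), so λ ≡ 9.
  x = λ² - 14 - 21 = 81 - 35 ≡ 17; y = λ·(14 - 17) - 14 ≡ 17. → (17, 17)
6Q: (17, 17) + (21, 19). λ = (19 - 17)/(21 - 17) ≡ 2/4 mod 29. 4⁻¹ ≡ 22 (mod 29) since 4·22 = 88 ≡ 1, so λ ≡ 15.
  x = λ² - 17 - 21 = 225 - 38 ≡ 13; y = λ·(17 - 13) - 17 ≡ 14. → (13, 14)
7Q: (13, 14) + (21, 19). λ = (19 - 14)/(21 - 13) ≡ 5/8 mod 29. 8⁻¹ ≡ 11 (mod 29), so λ ≡ 26.
  x = λ² - 13 - 21 = 676 - 34 ≡ 4; y = λ·(13 - 4) - 14 ≡ 17. → (4, 17)
8Q: (4, 17) + (21, 19). λ = (19 - 17)/(21 - 4) ≡ 2/17 mod 29. 17⁻¹ ≡ 12 (mod 29), so λ ≡ 24.
  x = λ² - 4 - 21 = 576 - 25 ≡ 0; y = λ·(4 - 0) - 17 ≡ 21. → (0, 21)
9Q: (0, 21) + (21, 19). λ = (19 - 21)/(21 - 0) ≡ 27/21 mod 29. 21⁻¹ ≡ 18 (mod 29) since 21·18 = 378 ≡ 1, so λ ≡ 22.
  x = λ² - 0 - 21 = 484 - 21 ≡ 28; y = λ·(0 - 28) - 21 ≡ 1. → (28, 1)
10Q: (28, 1) + (21, 19). λ = (19 - 1)/(21 - 28) ≡ 18/22 mod 29. 22⁻¹ ≡ 4 (mod 29), so λ ≡ 14.
  x = λ² - 28 - 21 = 196 - 49 ≡ 2; y = λ·(28 - 2) - 1 ≡ 15. → (2, 15)
11Q: (2, 15) + (21, 19). λ = (19 - 15)/(21 - 2) ≡ 4/19 mod 29. 19⁻¹ ≡ 26 (mod 29), so λ ≡ 17.
  x = λ² - 2 - 21 = 289 - 23 ≡ 5; y = λ·(2 - 5) - 15 ≡ 21. → (5, 21)
12Q: (5, 21) + (21, 19). λ = (19 - 21)/(21 - 5) ≡ 27/16 mod 29. 16⁻¹ ≡ 20 (mod 29), so λ ≡ 18.
  x = λ² - 5 - 21 = 324 - 26 ≡ 8; y = λ·(5 - 8) - 21 ≡ 12. → (8, 12)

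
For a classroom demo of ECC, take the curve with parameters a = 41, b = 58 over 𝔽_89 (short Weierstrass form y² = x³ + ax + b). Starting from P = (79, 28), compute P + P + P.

Repeated addition: build up to 3P.
2P: tangent at (79, 28): λ = (3·79² + 41)/(2·28) ≡ 74/56. 56⁻¹ ≡ 62 (mod 89), so λ ≡ 74·62 ≡ 49.
  x = λ² - 79 - 79 = 2401 - 158 ≡ 18; y = λ·(79 - 18) - 28 ≡ 24. → (18, 24)
3P: (18, 24) + (79, 28). λ = (28 - 24)/(79 - 18) ≡ 4/61 mod 89. 61⁻¹ ≡ 54 (mod 89), so λ ≡ 38.
  x = λ² - 18 - 79 = 1444 - 97 ≡ 12; y = λ·(18 - 12) - 24 ≡ 26. → (12, 26)

(12, 26)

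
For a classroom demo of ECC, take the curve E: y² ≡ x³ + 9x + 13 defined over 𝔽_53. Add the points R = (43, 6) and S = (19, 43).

(15, 48)

(43, 6) + (19, 43). λ = (43 - 6)/(19 - 43) ≡ 37/29 mod 53. 29⁻¹ ≡ 11 (mod 53), so λ ≡ 36.
  x = λ² - 43 - 19 = 1296 - 62 ≡ 15; y = λ·(43 - 15) - 6 ≡ 48. → (15, 48)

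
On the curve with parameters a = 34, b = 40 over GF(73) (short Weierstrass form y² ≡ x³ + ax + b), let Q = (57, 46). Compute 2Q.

(50, 42)

tangent at (57, 46): λ = (3·57² + 34)/(2·46) ≡ 72/19. 19⁻¹ ≡ 50 (mod 73), so λ ≡ 72·50 ≡ 23.
  x = λ² - 57 - 57 = 529 - 114 ≡ 50; y = λ·(57 - 50) - 46 ≡ 42. → (50, 42)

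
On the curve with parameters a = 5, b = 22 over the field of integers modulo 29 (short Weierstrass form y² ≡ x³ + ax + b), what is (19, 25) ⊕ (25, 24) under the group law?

(19, 25) + (25, 24). λ = (24 - 25)/(25 - 19) ≡ 28/6 mod 29. 6⁻¹ ≡ 5 (mod 29) since 6·5 = 30 ≡ 1, so λ ≡ 24.
  x = λ² - 19 - 25 = 576 - 44 ≡ 10; y = λ·(19 - 10) - 25 ≡ 17. → (10, 17)

(10, 17)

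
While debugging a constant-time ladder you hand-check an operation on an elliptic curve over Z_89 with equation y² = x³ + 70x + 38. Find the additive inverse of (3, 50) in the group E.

-(3, 50) = (3, -50 mod 89) = (3, 39).

(3, 39)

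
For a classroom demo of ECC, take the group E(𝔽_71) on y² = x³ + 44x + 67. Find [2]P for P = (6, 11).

tangent at (6, 11): λ = (3·6² + 44)/(2·11) ≡ 10/22. 22⁻¹ ≡ 42 (mod 71), so λ ≡ 10·42 ≡ 65.
  x = λ² - 6 - 6 = 4225 - 12 ≡ 24; y = λ·(6 - 24) - 11 ≡ 26. → (24, 26)

(24, 26)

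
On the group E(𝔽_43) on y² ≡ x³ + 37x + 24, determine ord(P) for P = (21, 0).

2P: (21, 0) + (21, 0): same x and y₁ ≡ -y₂, so the sum is O.
2P = O, so the order is 2.

2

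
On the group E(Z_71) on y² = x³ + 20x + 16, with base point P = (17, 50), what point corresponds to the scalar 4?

(40, 63)

Repeated addition: build up to 4P.
2P: tangent at (17, 50): λ = (3·17² + 20)/(2·50) ≡ 35/29. 29⁻¹ ≡ 49 (mod 71), so λ ≡ 35·49 ≡ 11.
  x = λ² - 17 - 17 = 121 - 34 ≡ 16; y = λ·(17 - 16) - 50 ≡ 32. → (16, 32)
3P: (16, 32) + (17, 50). λ = (50 - 32)/(17 - 16) ≡ 18/1 mod 71. 1⁻¹ ≡ 1 (mod 71) since 1·1 = 1 ≡ 1, so λ ≡ 18.
  x = λ² - 16 - 17 = 324 - 33 ≡ 7; y = λ·(16 - 7) - 32 ≡ 59. → (7, 59)
4P: (7, 59) + (17, 50). λ = (50 - 59)/(17 - 7) ≡ 62/10 mod 71. 10⁻¹ ≡ 64 (mod 71), so λ ≡ 63.
  x = λ² - 7 - 17 = 3969 - 24 ≡ 40; y = λ·(7 - 40) - 59 ≡ 63. → (40, 63)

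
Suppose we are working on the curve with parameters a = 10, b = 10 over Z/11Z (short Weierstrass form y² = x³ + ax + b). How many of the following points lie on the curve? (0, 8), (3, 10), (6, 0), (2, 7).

3

(0, 8): 8² ≡ 9, rhs ≡ 10 → off.
(3, 10): 10² ≡ 1, rhs ≡ 1 → on.
(6, 0): 0² ≡ 0, rhs ≡ 0 → on.
(2, 7): 7² ≡ 5, rhs ≡ 5 → on.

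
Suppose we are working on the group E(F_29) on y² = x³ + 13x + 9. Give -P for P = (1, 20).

(1, 9)

-(1, 20) = (1, -20 mod 29) = (1, 9).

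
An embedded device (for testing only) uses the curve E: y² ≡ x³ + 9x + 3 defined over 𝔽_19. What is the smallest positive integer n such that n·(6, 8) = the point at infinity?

12

2P: tangent at (6, 8): λ = (3·6² + 9)/(2·8) ≡ 3/16. 16⁻¹ ≡ 6 (mod 19), so λ ≡ 3·6 ≡ 18.
  x = λ² - 6 - 6 = 324 - 12 ≡ 8; y = λ·(6 - 8) - 8 ≡ 13. → (8, 13)
3P: (8, 13) + (6, 8). λ = (8 - 13)/(6 - 8) ≡ 14/17 mod 19. 17⁻¹ ≡ 9 (mod 19), so λ ≡ 12.
  x = λ² - 8 - 6 = 144 - 14 ≡ 16; y = λ·(8 - 16) - 13 ≡ 5. → (16, 5)
4P: (16, 5) + (6, 8). λ = (8 - 5)/(6 - 16) ≡ 3/9 mod 19. 9⁻¹ ≡ 17 (mod 19) since 9·17 = 153 ≡ 1, so λ ≡ 13.
  x = λ² - 16 - 6 = 169 - 22 ≡ 14; y = λ·(16 - 14) - 5 ≡ 2. → (14, 2)
5P: (14, 2) + (6, 8). λ = (8 - 2)/(6 - 14) ≡ 6/11 mod 19. 11⁻¹ ≡ 7 (mod 19), so λ ≡ 4.
  x = λ² - 14 - 6 = 16 - 20 ≡ 15; y = λ·(14 - 15) - 2 ≡ 13. → (15, 13)
6P: (15, 13) + (6, 8). λ = (8 - 13)/(6 - 15) ≡ 14/10 mod 19. 10⁻¹ ≡ 2 (mod 19) since 10·2 = 20 ≡ 1, so λ ≡ 9.
  x = λ² - 15 - 6 = 81 - 21 ≡ 3; y = λ·(15 - 3) - 13 ≡ 0. → (3, 0)
7P: (3, 0) + (6, 8). λ = (8 - 0)/(6 - 3) ≡ 8/3 mod 19. 3⁻¹ ≡ 13 (mod 19), so λ ≡ 9.
  x = λ² - 3 - 6 = 81 - 9 ≡ 15; y = λ·(3 - 15) - 0 ≡ 6. → (15, 6)
8P: (15, 6) + (6, 8). λ = (8 - 6)/(6 - 15) ≡ 2/10 mod 19. 10⁻¹ ≡ 2 (mod 19), so λ ≡ 4.
  x = λ² - 15 - 6 = 16 - 21 ≡ 14; y = λ·(15 - 14) - 6 ≡ 17. → (14, 17)
9P: (14, 17) + (6, 8). λ = (8 - 17)/(6 - 14) ≡ 10/11 mod 19. 11⁻¹ ≡ 7 (mod 19), so λ ≡ 13.
  x = λ² - 14 - 6 = 169 - 20 ≡ 16; y = λ·(14 - 16) - 17 ≡ 14. → (16, 14)
10P: (16, 14) + (6, 8). λ = (8 - 14)/(6 - 16) ≡ 13/9 mod 19. 9⁻¹ ≡ 17 (mod 19), so λ ≡ 12.
  x = λ² - 16 - 6 = 144 - 22 ≡ 8; y = λ·(16 - 8) - 14 ≡ 6. → (8, 6)
11P: (8, 6) + (6, 8). λ = (8 - 6)/(6 - 8) ≡ 2/17 mod 19. 17⁻¹ ≡ 9 (mod 19), so λ ≡ 18.
  x = λ² - 8 - 6 = 324 - 14 ≡ 6; y = λ·(8 - 6) - 6 ≡ 11. → (6, 11)
12P: (6, 11) + (6, 8): same x and y₁ ≡ -y₂, so the sum is the point at infinity.
12P = the point at infinity, so the order is 12.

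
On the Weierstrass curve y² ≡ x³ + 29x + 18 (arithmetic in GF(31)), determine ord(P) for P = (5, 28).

10

2P: tangent at (5, 28): λ = (3·5² + 29)/(2·28) ≡ 11/25. 25⁻¹ ≡ 5 (mod 31) since 25·5 = 125 ≡ 1, so λ ≡ 11·5 ≡ 24.
  x = λ² - 5 - 5 = 576 - 10 ≡ 8; y = λ·(5 - 8) - 28 ≡ 24. → (8, 24)
3P: (8, 24) + (5, 28). λ = (28 - 24)/(5 - 8) ≡ 4/28 mod 31. 28⁻¹ ≡ 10 (mod 31), so λ ≡ 9.
  x = λ² - 8 - 5 = 81 - 13 ≡ 6; y = λ·(8 - 6) - 24 ≡ 25. → (6, 25)
4P: (6, 25) + (5, 28). λ = (28 - 25)/(5 - 6) ≡ 3/30 mod 31. 30⁻¹ ≡ 30 (mod 31), so λ ≡ 28.
  x = λ² - 6 - 5 = 784 - 11 ≡ 29; y = λ·(6 - 29) - 25 ≡ 13. → (29, 13)
5P: (29, 13) + (5, 28). λ = (28 - 13)/(5 - 29) ≡ 15/7 mod 31. 7⁻¹ ≡ 9 (mod 31) since 7·9 = 63 ≡ 1, so λ ≡ 11.
  x = λ² - 29 - 5 = 121 - 34 ≡ 25; y = λ·(29 - 25) - 13 ≡ 0. → (25, 0)
6P: (25, 0) + (5, 28). λ = (28 - 0)/(5 - 25) ≡ 28/11 mod 31. 11⁻¹ ≡ 17 (mod 31) since 11·17 = 187 ≡ 1, so λ ≡ 11.
  x = λ² - 25 - 5 = 121 - 30 ≡ 29; y = λ·(25 - 29) - 0 ≡ 18. → (29, 18)
7P: (29, 18) + (5, 28). λ = (28 - 18)/(5 - 29) ≡ 10/7 mod 31. 7⁻¹ ≡ 9 (mod 31), so λ ≡ 28.
  x = λ² - 29 - 5 = 784 - 34 ≡ 6; y = λ·(29 - 6) - 18 ≡ 6. → (6, 6)
8P: (6, 6) + (5, 28). λ = (28 - 6)/(5 - 6) ≡ 22/30 mod 31. 30⁻¹ ≡ 30 (mod 31), so λ ≡ 9.
  x = λ² - 6 - 5 = 81 - 11 ≡ 8; y = λ·(6 - 8) - 6 ≡ 7. → (8, 7)
9P: (8, 7) + (5, 28). λ = (28 - 7)/(5 - 8) ≡ 21/28 mod 31. 28⁻¹ ≡ 10 (mod 31), so λ ≡ 24.
  x = λ² - 8 - 5 = 576 - 13 ≡ 5; y = λ·(8 - 5) - 7 ≡ 3. → (5, 3)
10P: (5, 3) + (5, 28): same x and y₁ ≡ -y₂, so the sum is O.
10P = O, so the order is 10.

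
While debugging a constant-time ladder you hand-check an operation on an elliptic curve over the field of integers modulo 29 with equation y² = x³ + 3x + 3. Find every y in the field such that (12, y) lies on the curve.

none

x³ + 3x + 3 = 1767 ≡ 27 (mod 29).
27 is a non-residue mod 29; no y exists.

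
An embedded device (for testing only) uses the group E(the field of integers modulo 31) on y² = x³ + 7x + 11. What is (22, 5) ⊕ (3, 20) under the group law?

(22, 5) + (3, 20). λ = (20 - 5)/(3 - 22) ≡ 15/12 mod 31. 12⁻¹ ≡ 13 (mod 31) since 12·13 = 156 ≡ 1, so λ ≡ 9.
  x = λ² - 22 - 3 = 81 - 25 ≡ 25; y = λ·(22 - 25) - 5 ≡ 30. → (25, 30)

(25, 30)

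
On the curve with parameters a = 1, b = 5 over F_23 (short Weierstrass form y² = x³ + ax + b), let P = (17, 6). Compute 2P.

tangent at (17, 6): λ = (3·17² + 1)/(2·6) ≡ 17/12. 12⁻¹ ≡ 2 (mod 23), so λ ≡ 17·2 ≡ 11.
  x = λ² - 17 - 17 = 121 - 34 ≡ 18; y = λ·(17 - 18) - 6 ≡ 6. → (18, 6)

(18, 6)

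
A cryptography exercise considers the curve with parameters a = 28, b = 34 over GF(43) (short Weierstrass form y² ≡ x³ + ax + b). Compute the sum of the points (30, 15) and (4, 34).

(4, 9)

(30, 15) + (4, 34). λ = (34 - 15)/(4 - 30) ≡ 19/17 mod 43. 17⁻¹ ≡ 38 (mod 43), so λ ≡ 34.
  x = λ² - 30 - 4 = 1156 - 34 ≡ 4; y = λ·(30 - 4) - 15 ≡ 9. → (4, 9)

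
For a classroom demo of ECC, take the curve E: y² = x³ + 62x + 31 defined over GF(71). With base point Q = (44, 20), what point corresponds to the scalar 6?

Repeated addition: build up to 6Q.
2Q: tangent at (44, 20): λ = (3·44² + 62)/(2·20) ≡ 48/40. 40⁻¹ ≡ 16 (mod 71), so λ ≡ 48·16 ≡ 58.
  x = λ² - 44 - 44 = 3364 - 88 ≡ 10; y = λ·(44 - 10) - 20 ≡ 35. → (10, 35)
3Q: (10, 35) + (44, 20). λ = (20 - 35)/(44 - 10) ≡ 56/34 mod 71. 34⁻¹ ≡ 23 (mod 71), so λ ≡ 10.
  x = λ² - 10 - 44 = 100 - 54 ≡ 46; y = λ·(10 - 46) - 35 ≡ 31. → (46, 31)
4Q: (46, 31) + (44, 20). λ = (20 - 31)/(44 - 46) ≡ 60/69 mod 71. 69⁻¹ ≡ 35 (mod 71), so λ ≡ 41.
  x = λ² - 46 - 44 = 1681 - 90 ≡ 29; y = λ·(46 - 29) - 31 ≡ 27. → (29, 27)
5Q: (29, 27) + (44, 20). λ = (20 - 27)/(44 - 29) ≡ 64/15 mod 71. 15⁻¹ ≡ 19 (mod 71) since 15·19 = 285 ≡ 1, so λ ≡ 9.
  x = λ² - 29 - 44 = 81 - 73 ≡ 8; y = λ·(29 - 8) - 27 ≡ 20. → (8, 20)
6Q: (8, 20) + (44, 20). λ = (20 - 20)/(44 - 8) ≡ 0/36 mod 71. 36⁻¹ ≡ 2 (mod 71), so λ ≡ 0.
  x = λ² - 8 - 44 = 0 - 52 ≡ 19; y = λ·(8 - 19) - 20 ≡ 51. → (19, 51)

(19, 51)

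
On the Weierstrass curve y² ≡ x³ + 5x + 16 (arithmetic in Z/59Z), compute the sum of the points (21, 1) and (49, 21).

(21, 1) + (49, 21). λ = (21 - 1)/(49 - 21) ≡ 20/28 mod 59. 28⁻¹ ≡ 19 (mod 59) since 28·19 = 532 ≡ 1, so λ ≡ 26.
  x = λ² - 21 - 49 = 676 - 70 ≡ 16; y = λ·(21 - 16) - 1 ≡ 11. → (16, 11)

(16, 11)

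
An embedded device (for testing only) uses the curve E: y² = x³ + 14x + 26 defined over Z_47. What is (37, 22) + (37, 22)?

(45, 32)

tangent at (37, 22): λ = (3·37² + 14)/(2·22) ≡ 32/44. 44⁻¹ ≡ 31 (mod 47), so λ ≡ 32·31 ≡ 5.
  x = λ² - 37 - 37 = 25 - 74 ≡ 45; y = λ·(37 - 45) - 22 ≡ 32. → (45, 32)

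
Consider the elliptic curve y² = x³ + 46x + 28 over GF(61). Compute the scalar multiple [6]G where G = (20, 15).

Double-and-add on 6 = (110)₂. Start with G = (20, 15) for the leading 1-bit.
double: tangent at (20, 15): λ = (3·20² + 46)/(2·15) ≡ 26/30. 30⁻¹ ≡ 59 (mod 61) since 30·59 = 1770 ≡ 1, so λ ≡ 26·59 ≡ 9.
  x = λ² - 20 - 20 = 81 - 40 ≡ 41; y = λ·(20 - 41) - 15 ≡ 40. → (41, 40)
add G: (41, 40) + (20, 15). λ = (15 - 40)/(20 - 41) ≡ 36/40 mod 61. 40⁻¹ ≡ 29 (mod 61) since 40·29 = 1160 ≡ 1, so λ ≡ 7.
  x = λ² - 41 - 20 = 49 - 61 ≡ 49; y = λ·(41 - 49) - 40 ≡ 26. → (49, 26)
double: tangent at (49, 26): λ = (3·49² + 46)/(2·26) ≡ 51/52. 52⁻¹ ≡ 27 (mod 61) since 52·27 = 1404 ≡ 1, so λ ≡ 51·27 ≡ 35.
  x = λ² - 49 - 49 = 1225 - 98 ≡ 29; y = λ·(49 - 29) - 26 ≡ 3. → (29, 3)

(29, 3)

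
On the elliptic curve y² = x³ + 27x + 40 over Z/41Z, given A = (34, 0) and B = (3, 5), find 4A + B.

First 4A:
Double-and-add on 4 = (100)₂. Start with A = (34, 0) for the leading 1-bit.
double: (34, 0) + (34, 0): same x and y₁ ≡ -y₂, so the sum is O.
double: O + O = O (identity).
4A = O.
Finally 4A + B:
O + (3, 5) = (3, 5) (identity).

(3, 5)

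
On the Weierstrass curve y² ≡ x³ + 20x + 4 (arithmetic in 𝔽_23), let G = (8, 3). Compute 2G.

tangent at (8, 3): λ = (3·8² + 20)/(2·3) ≡ 5/6. 6⁻¹ ≡ 4 (mod 23), so λ ≡ 5·4 ≡ 20.
  x = λ² - 8 - 8 = 400 - 16 ≡ 16; y = λ·(8 - 16) - 3 ≡ 21. → (16, 21)

(16, 21)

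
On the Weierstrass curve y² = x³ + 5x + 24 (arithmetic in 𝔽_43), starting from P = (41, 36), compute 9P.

(40, 5)

Repeated addition: build up to 9P.
2P: tangent at (41, 36): λ = (3·41² + 5)/(2·36) ≡ 17/29. 29⁻¹ ≡ 3 (mod 43), so λ ≡ 17·3 ≡ 8.
  x = λ² - 41 - 41 = 64 - 82 ≡ 25; y = λ·(41 - 25) - 36 ≡ 6. → (25, 6)
3P: (25, 6) + (41, 36). λ = (36 - 6)/(41 - 25) ≡ 30/16 mod 43. 16⁻¹ ≡ 35 (mod 43) since 16·35 = 560 ≡ 1, so λ ≡ 18.
  x = λ² - 25 - 41 = 324 - 66 ≡ 0; y = λ·(25 - 0) - 6 ≡ 14. → (0, 14)
4P: (0, 14) + (41, 36). λ = (36 - 14)/(41 - 0) ≡ 22/41 mod 43. 41⁻¹ ≡ 21 (mod 43) since 41·21 = 861 ≡ 1, so λ ≡ 32.
  x = λ² - 0 - 41 = 1024 - 41 ≡ 37; y = λ·(0 - 37) - 14 ≡ 6. → (37, 6)
5P: (37, 6) + (41, 36). λ = (36 - 6)/(41 - 37) ≡ 30/4 mod 43. 4⁻¹ ≡ 11 (mod 43), so λ ≡ 29.
  x = λ² - 37 - 41 = 841 - 78 ≡ 32; y = λ·(37 - 32) - 6 ≡ 10. → (32, 10)
6P: (32, 10) + (41, 36). λ = (36 - 10)/(41 - 32) ≡ 26/9 mod 43. 9⁻¹ ≡ 24 (mod 43), so λ ≡ 22.
  x = λ² - 32 - 41 = 484 - 73 ≡ 24; y = λ·(32 - 24) - 10 ≡ 37. → (24, 37)
7P: (24, 37) + (41, 36). λ = (36 - 37)/(41 - 24) ≡ 42/17 mod 43. 17⁻¹ ≡ 38 (mod 43), so λ ≡ 5.
  x = λ² - 24 - 41 = 25 - 65 ≡ 3; y = λ·(24 - 3) - 37 ≡ 25. → (3, 25)
8P: (3, 25) + (41, 36). λ = (36 - 25)/(41 - 3) ≡ 11/38 mod 43. 38⁻¹ ≡ 17 (mod 43), so λ ≡ 15.
  x = λ² - 3 - 41 = 225 - 44 ≡ 9; y = λ·(3 - 9) - 25 ≡ 14. → (9, 14)
9P: (9, 14) + (41, 36). λ = (36 - 14)/(41 - 9) ≡ 22/32 mod 43. 32⁻¹ ≡ 39 (mod 43), so λ ≡ 41.
  x = λ² - 9 - 41 = 1681 - 50 ≡ 40; y = λ·(9 - 40) - 14 ≡ 5. → (40, 5)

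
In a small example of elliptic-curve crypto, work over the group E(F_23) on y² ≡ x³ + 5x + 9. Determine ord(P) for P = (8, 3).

2P: tangent at (8, 3): λ = (3·8² + 5)/(2·3) ≡ 13/6. 6⁻¹ ≡ 4 (mod 23) since 6·4 = 24 ≡ 1, so λ ≡ 13·4 ≡ 6.
  x = λ² - 8 - 8 = 36 - 16 ≡ 20; y = λ·(8 - 20) - 3 ≡ 17. → (20, 17)
3P: (20, 17) + (8, 3). λ = (3 - 17)/(8 - 20) ≡ 9/11 mod 23. 11⁻¹ ≡ 21 (mod 23) since 11·21 = 231 ≡ 1, so λ ≡ 5.
  x = λ² - 20 - 8 = 25 - 28 ≡ 20; y = λ·(20 - 20) - 17 ≡ 6. → (20, 6)
4P: (20, 6) + (8, 3). λ = (3 - 6)/(8 - 20) ≡ 20/11 mod 23. 11⁻¹ ≡ 21 (mod 23), so λ ≡ 6.
  x = λ² - 20 - 8 = 36 - 28 ≡ 8; y = λ·(20 - 8) - 6 ≡ 20. → (8, 20)
5P: (8, 20) + (8, 3): same x and y₁ ≡ -y₂, so the sum is O.
5P = O, so the order is 5.

5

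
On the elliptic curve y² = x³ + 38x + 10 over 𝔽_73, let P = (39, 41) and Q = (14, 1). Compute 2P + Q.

First 2P:
Repeated addition: build up to 2P.
2P: tangent at (39, 41): λ = (3·39² + 38)/(2·41) ≡ 2/9. 9⁻¹ ≡ 65 (mod 73) since 9·65 = 585 ≡ 1, so λ ≡ 2·65 ≡ 57.
  x = λ² - 39 - 39 = 3249 - 78 ≡ 32; y = λ·(39 - 32) - 41 ≡ 66. → (32, 66)
2P = (32, 66).
Finally 2P + Q:
(32, 66) + (14, 1). λ = (1 - 66)/(14 - 32) ≡ 8/55 mod 73. 55⁻¹ ≡ 4 (mod 73), so λ ≡ 32.
  x = λ² - 32 - 14 = 1024 - 46 ≡ 29; y = λ·(32 - 29) - 66 ≡ 30. → (29, 30)

(29, 30)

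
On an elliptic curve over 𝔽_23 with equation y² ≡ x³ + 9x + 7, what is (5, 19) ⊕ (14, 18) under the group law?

(5, 19) + (14, 18). λ = (18 - 19)/(14 - 5) ≡ 22/9 mod 23. 9⁻¹ ≡ 18 (mod 23) since 9·18 = 162 ≡ 1, so λ ≡ 5.
  x = λ² - 5 - 14 = 25 - 19 ≡ 6; y = λ·(5 - 6) - 19 ≡ 22. → (6, 22)

(6, 22)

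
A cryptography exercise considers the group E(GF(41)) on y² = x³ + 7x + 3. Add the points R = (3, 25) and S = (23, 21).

(38, 23)

(3, 25) + (23, 21). λ = (21 - 25)/(23 - 3) ≡ 37/20 mod 41. 20⁻¹ ≡ 39 (mod 41), so λ ≡ 8.
  x = λ² - 3 - 23 = 64 - 26 ≡ 38; y = λ·(3 - 38) - 25 ≡ 23. → (38, 23)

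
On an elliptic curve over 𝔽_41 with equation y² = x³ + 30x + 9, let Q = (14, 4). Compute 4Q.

(20, 32)

Repeated addition: build up to 4Q.
2Q: tangent at (14, 4): λ = (3·14² + 30)/(2·4) ≡ 3/8. 8⁻¹ ≡ 36 (mod 41) since 8·36 = 288 ≡ 1, so λ ≡ 3·36 ≡ 26.
  x = λ² - 14 - 14 = 676 - 28 ≡ 33; y = λ·(14 - 33) - 4 ≡ 35. → (33, 35)
3Q: (33, 35) + (14, 4). λ = (4 - 35)/(14 - 33) ≡ 10/22 mod 41. 22⁻¹ ≡ 28 (mod 41), so λ ≡ 34.
  x = λ² - 33 - 14 = 1156 - 47 ≡ 2; y = λ·(33 - 2) - 35 ≡ 35. → (2, 35)
4Q: (2, 35) + (14, 4). λ = (4 - 35)/(14 - 2) ≡ 10/12 mod 41. 12⁻¹ ≡ 24 (mod 41) since 12·24 = 288 ≡ 1, so λ ≡ 35.
  x = λ² - 2 - 14 = 1225 - 16 ≡ 20; y = λ·(2 - 20) - 35 ≡ 32. → (20, 32)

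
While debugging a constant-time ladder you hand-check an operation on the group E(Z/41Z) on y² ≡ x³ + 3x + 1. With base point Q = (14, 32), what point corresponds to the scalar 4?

Repeated addition: build up to 4Q.
2Q: tangent at (14, 32): λ = (3·14² + 3)/(2·32) ≡ 17/23. 23⁻¹ ≡ 25 (mod 41), so λ ≡ 17·25 ≡ 15.
  x = λ² - 14 - 14 = 225 - 28 ≡ 33; y = λ·(14 - 33) - 32 ≡ 11. → (33, 11)
3Q: (33, 11) + (14, 32). λ = (32 - 11)/(14 - 33) ≡ 21/22 mod 41. 22⁻¹ ≡ 28 (mod 41), so λ ≡ 14.
  x = λ² - 33 - 14 = 196 - 47 ≡ 26; y = λ·(33 - 26) - 11 ≡ 5. → (26, 5)
4Q: (26, 5) + (14, 32). λ = (32 - 5)/(14 - 26) ≡ 27/29 mod 41. 29⁻¹ ≡ 17 (mod 41) since 29·17 = 493 ≡ 1, so λ ≡ 8.
  x = λ² - 26 - 14 = 64 - 40 ≡ 24; y = λ·(26 - 24) - 5 ≡ 11. → (24, 11)

(24, 11)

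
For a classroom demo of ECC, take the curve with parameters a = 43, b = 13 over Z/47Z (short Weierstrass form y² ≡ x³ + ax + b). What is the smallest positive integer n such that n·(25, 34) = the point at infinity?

2P: tangent at (25, 34): λ = (3·25² + 43)/(2·34) ≡ 38/21. 21⁻¹ ≡ 9 (mod 47) since 21·9 = 189 ≡ 1, so λ ≡ 38·9 ≡ 13.
  x = λ² - 25 - 25 = 169 - 50 ≡ 25; y = λ·(25 - 25) - 34 ≡ 13. → (25, 13)
3P: (25, 13) + (25, 34): same x and y₁ ≡ -y₂, so the sum is the point at infinity.
3P = the point at infinity, so the order is 3.

3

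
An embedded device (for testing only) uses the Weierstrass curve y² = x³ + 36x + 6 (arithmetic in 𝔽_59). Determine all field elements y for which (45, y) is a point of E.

11, 48

x³ + 36x + 6 = 92751 ≡ 3 (mod 59).
Square roots of 3 mod 59: 11 and 48 (since 11² = 121 ≡ 3).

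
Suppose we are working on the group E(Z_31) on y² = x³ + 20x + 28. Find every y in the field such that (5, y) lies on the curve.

6, 25

x³ + 20x + 28 = 253 ≡ 5 (mod 31).
Square roots of 5 mod 31: 6 and 25 (since 6² = 36 ≡ 5).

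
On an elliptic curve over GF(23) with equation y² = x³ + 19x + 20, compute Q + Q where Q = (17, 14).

tangent at (17, 14): λ = (3·17² + 19)/(2·14) ≡ 12/5. 5⁻¹ ≡ 14 (mod 23) since 5·14 = 70 ≡ 1, so λ ≡ 12·14 ≡ 7.
  x = λ² - 17 - 17 = 49 - 34 ≡ 15; y = λ·(17 - 15) - 14 ≡ 0. → (15, 0)

(15, 0)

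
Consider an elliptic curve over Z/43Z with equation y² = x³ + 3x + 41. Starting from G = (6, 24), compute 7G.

Double-and-add on 7 = (111)₂. Start with G = (6, 24) for the leading 1-bit.
double: tangent at (6, 24): λ = (3·6² + 3)/(2·24) ≡ 25/5. 5⁻¹ ≡ 26 (mod 43), so λ ≡ 25·26 ≡ 5.
  x = λ² - 6 - 6 = 25 - 12 ≡ 13; y = λ·(6 - 13) - 24 ≡ 27. → (13, 27)
add G: (13, 27) + (6, 24). λ = (24 - 27)/(6 - 13) ≡ 40/36 mod 43. 36⁻¹ ≡ 6 (mod 43) since 36·6 = 216 ≡ 1, so λ ≡ 25.
  x = λ² - 13 - 6 = 625 - 19 ≡ 4; y = λ·(13 - 4) - 27 ≡ 26. → (4, 26)
double: tangent at (4, 26): λ = (3·4² + 3)/(2·26) ≡ 8/9. 9⁻¹ ≡ 24 (mod 43), so λ ≡ 8·24 ≡ 20.
  x = λ² - 4 - 4 = 400 - 8 ≡ 5; y = λ·(4 - 5) - 26 ≡ 40. → (5, 40)
add G: (5, 40) + (6, 24). λ = (24 - 40)/(6 - 5) ≡ 27/1 mod 43. 1⁻¹ ≡ 1 (mod 43) since 1·1 = 1 ≡ 1, so λ ≡ 27.
  x = λ² - 5 - 6 = 729 - 11 ≡ 30; y = λ·(5 - 30) - 40 ≡ 16. → (30, 16)

(30, 16)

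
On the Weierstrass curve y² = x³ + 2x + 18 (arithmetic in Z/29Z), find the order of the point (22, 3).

5

2P: tangent at (22, 3): λ = (3·22² + 2)/(2·3) ≡ 4/6. 6⁻¹ ≡ 5 (mod 29) since 6·5 = 30 ≡ 1, so λ ≡ 4·5 ≡ 20.
  x = λ² - 22 - 22 = 400 - 44 ≡ 8; y = λ·(22 - 8) - 3 ≡ 16. → (8, 16)
3P: (8, 16) + (22, 3). λ = (3 - 16)/(22 - 8) ≡ 16/14 mod 29. 14⁻¹ ≡ 27 (mod 29) since 14·27 = 378 ≡ 1, so λ ≡ 26.
  x = λ² - 8 - 22 = 676 - 30 ≡ 8; y = λ·(8 - 8) - 16 ≡ 13. → (8, 13)
4P: (8, 13) + (22, 3). λ = (3 - 13)/(22 - 8) ≡ 19/14 mod 29. 14⁻¹ ≡ 27 (mod 29) since 14·27 = 378 ≡ 1, so λ ≡ 20.
  x = λ² - 8 - 22 = 400 - 30 ≡ 22; y = λ·(8 - 22) - 13 ≡ 26. → (22, 26)
5P: (22, 26) + (22, 3): same x and y₁ ≡ -y₂, so the sum is 𝒪.
5P = 𝒪, so the order is 5.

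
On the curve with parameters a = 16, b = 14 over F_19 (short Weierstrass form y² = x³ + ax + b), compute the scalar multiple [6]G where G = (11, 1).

(15, 0)

Double-and-add on 6 = (110)₂. Start with G = (11, 1) for the leading 1-bit.
double: tangent at (11, 1): λ = (3·11² + 16)/(2·1) ≡ 18/2. 2⁻¹ ≡ 10 (mod 19), so λ ≡ 18·10 ≡ 9.
  x = λ² - 11 - 11 = 81 - 22 ≡ 2; y = λ·(11 - 2) - 1 ≡ 4. → (2, 4)
add G: (2, 4) + (11, 1). λ = (1 - 4)/(11 - 2) ≡ 16/9 mod 19. 9⁻¹ ≡ 17 (mod 19) since 9·17 = 153 ≡ 1, so λ ≡ 6.
  x = λ² - 2 - 11 = 36 - 13 ≡ 4; y = λ·(2 - 4) - 4 ≡ 3. → (4, 3)
double: tangent at (4, 3): λ = (3·4² + 16)/(2·3) ≡ 7/6. 6⁻¹ ≡ 16 (mod 19), so λ ≡ 7·16 ≡ 17.
  x = λ² - 4 - 4 = 289 - 8 ≡ 15; y = λ·(4 - 15) - 3 ≡ 0. → (15, 0)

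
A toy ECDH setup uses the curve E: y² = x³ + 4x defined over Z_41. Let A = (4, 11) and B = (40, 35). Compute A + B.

(4, 11) + (40, 35). λ = (35 - 11)/(40 - 4) ≡ 24/36 mod 41. 36⁻¹ ≡ 8 (mod 41), so λ ≡ 28.
  x = λ² - 4 - 40 = 784 - 44 ≡ 2; y = λ·(4 - 2) - 11 ≡ 4. → (2, 4)

(2, 4)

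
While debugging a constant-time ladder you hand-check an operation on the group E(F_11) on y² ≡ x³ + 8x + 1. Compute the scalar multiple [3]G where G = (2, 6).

(7, 9)

Repeated addition: build up to 3G.
2G: tangent at (2, 6): λ = (3·2² + 8)/(2·6) ≡ 9/1. 1⁻¹ ≡ 1 (mod 11) since 1·1 = 1 ≡ 1, so λ ≡ 9·1 ≡ 9.
  x = λ² - 2 - 2 = 81 - 4 ≡ 0; y = λ·(2 - 0) - 6 ≡ 1. → (0, 1)
3G: (0, 1) + (2, 6). λ = (6 - 1)/(2 - 0) ≡ 5/2 mod 11. 2⁻¹ ≡ 6 (mod 11) since 2·6 = 12 ≡ 1, so λ ≡ 8.
  x = λ² - 0 - 2 = 64 - 2 ≡ 7; y = λ·(0 - 7) - 1 ≡ 9. → (7, 9)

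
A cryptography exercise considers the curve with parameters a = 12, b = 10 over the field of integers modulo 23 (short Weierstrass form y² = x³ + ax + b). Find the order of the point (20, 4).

2P: tangent at (20, 4): λ = (3·20² + 12)/(2·4) ≡ 16/8. 8⁻¹ ≡ 3 (mod 23), so λ ≡ 16·3 ≡ 2.
  x = λ² - 20 - 20 = 4 - 40 ≡ 10; y = λ·(20 - 10) - 4 ≡ 16. → (10, 16)
3P: (10, 16) + (20, 4). λ = (4 - 16)/(20 - 10) ≡ 11/10 mod 23. 10⁻¹ ≡ 7 (mod 23), so λ ≡ 8.
  x = λ² - 10 - 20 = 64 - 30 ≡ 11; y = λ·(10 - 11) - 16 ≡ 22. → (11, 22)
4P: (11, 22) + (20, 4). λ = (4 - 22)/(20 - 11) ≡ 5/9 mod 23. 9⁻¹ ≡ 18 (mod 23), so λ ≡ 21.
  x = λ² - 11 - 20 = 441 - 31 ≡ 19; y = λ·(11 - 19) - 22 ≡ 17. → (19, 17)
5P: (19, 17) + (20, 4). λ = (4 - 17)/(20 - 19) ≡ 10/1 mod 23. 1⁻¹ ≡ 1 (mod 23), so λ ≡ 10.
  x = λ² - 19 - 20 = 100 - 39 ≡ 15; y = λ·(19 - 15) - 17 ≡ 0. → (15, 0)
6P: (15, 0) + (20, 4). λ = (4 - 0)/(20 - 15) ≡ 4/5 mod 23. 5⁻¹ ≡ 14 (mod 23), so λ ≡ 10.
  x = λ² - 15 - 20 = 100 - 35 ≡ 19; y = λ·(15 - 19) - 0 ≡ 6. → (19, 6)
7P: (19, 6) + (20, 4). λ = (4 - 6)/(20 - 19) ≡ 21/1 mod 23. 1⁻¹ ≡ 1 (mod 23) since 1·1 = 1 ≡ 1, so λ ≡ 21.
  x = λ² - 19 - 20 = 441 - 39 ≡ 11; y = λ·(19 - 11) - 6 ≡ 1. → (11, 1)
8P: (11, 1) + (20, 4). λ = (4 - 1)/(20 - 11) ≡ 3/9 mod 23. 9⁻¹ ≡ 18 (mod 23) since 9·18 = 162 ≡ 1, so λ ≡ 8.
  x = λ² - 11 - 20 = 64 - 31 ≡ 10; y = λ·(11 - 10) - 1 ≡ 7. → (10, 7)
9P: (10, 7) + (20, 4). λ = (4 - 7)/(20 - 10) ≡ 20/10 mod 23. 10⁻¹ ≡ 7 (mod 23), so λ ≡ 2.
  x = λ² - 10 - 20 = 4 - 30 ≡ 20; y = λ·(10 - 20) - 7 ≡ 19. → (20, 19)
10P: (20, 19) + (20, 4): same x and y₁ ≡ -y₂, so the sum is O.
10P = O, so the order is 10.

10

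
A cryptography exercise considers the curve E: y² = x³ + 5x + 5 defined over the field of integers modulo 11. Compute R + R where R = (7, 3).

(2, 10)

tangent at (7, 3): λ = (3·7² + 5)/(2·3) ≡ 9/6. 6⁻¹ ≡ 2 (mod 11) since 6·2 = 12 ≡ 1, so λ ≡ 9·2 ≡ 7.
  x = λ² - 7 - 7 = 49 - 14 ≡ 2; y = λ·(7 - 2) - 3 ≡ 10. → (2, 10)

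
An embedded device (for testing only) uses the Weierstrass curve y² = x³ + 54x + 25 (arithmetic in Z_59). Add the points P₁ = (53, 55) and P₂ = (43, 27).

(44, 41)

(53, 55) + (43, 27). λ = (27 - 55)/(43 - 53) ≡ 31/49 mod 59. 49⁻¹ ≡ 53 (mod 59), so λ ≡ 50.
  x = λ² - 53 - 43 = 2500 - 96 ≡ 44; y = λ·(53 - 44) - 55 ≡ 41. → (44, 41)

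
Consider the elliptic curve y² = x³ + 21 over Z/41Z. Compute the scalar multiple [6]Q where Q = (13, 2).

(18, 20)

Repeated addition: build up to 6Q.
2Q: tangent at (13, 2): λ = (3·13² + 0)/(2·2) ≡ 15/4. 4⁻¹ ≡ 31 (mod 41), so λ ≡ 15·31 ≡ 14.
  x = λ² - 13 - 13 = 196 - 26 ≡ 6; y = λ·(13 - 6) - 2 ≡ 14. → (6, 14)
3Q: (6, 14) + (13, 2). λ = (2 - 14)/(13 - 6) ≡ 29/7 mod 41. 7⁻¹ ≡ 6 (mod 41) since 7·6 = 42 ≡ 1, so λ ≡ 10.
  x = λ² - 6 - 13 = 100 - 19 ≡ 40; y = λ·(6 - 40) - 14 ≡ 15. → (40, 15)
4Q: (40, 15) + (13, 2). λ = (2 - 15)/(13 - 40) ≡ 28/14 mod 41. 14⁻¹ ≡ 3 (mod 41) since 14·3 = 42 ≡ 1, so λ ≡ 2.
  x = λ² - 40 - 13 = 4 - 53 ≡ 33; y = λ·(40 - 33) - 15 ≡ 40. → (33, 40)
5Q: (33, 40) + (13, 2). λ = (2 - 40)/(13 - 33) ≡ 3/21 mod 41. 21⁻¹ ≡ 2 (mod 41), so λ ≡ 6.
  x = λ² - 33 - 13 = 36 - 46 ≡ 31; y = λ·(33 - 31) - 40 ≡ 13. → (31, 13)
6Q: (31, 13) + (13, 2). λ = (2 - 13)/(13 - 31) ≡ 30/23 mod 41. 23⁻¹ ≡ 25 (mod 41) since 23·25 = 575 ≡ 1, so λ ≡ 12.
  x = λ² - 31 - 13 = 144 - 44 ≡ 18; y = λ·(31 - 18) - 13 ≡ 20. → (18, 20)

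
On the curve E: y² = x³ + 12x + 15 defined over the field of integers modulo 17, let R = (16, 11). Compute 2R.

tangent at (16, 11): λ = (3·16² + 12)/(2·11) ≡ 15/5. 5⁻¹ ≡ 7 (mod 17) since 5·7 = 35 ≡ 1, so λ ≡ 15·7 ≡ 3.
  x = λ² - 16 - 16 = 9 - 32 ≡ 11; y = λ·(16 - 11) - 11 ≡ 4. → (11, 4)

(11, 4)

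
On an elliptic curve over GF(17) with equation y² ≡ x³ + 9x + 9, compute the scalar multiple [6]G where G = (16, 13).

Double-and-add on 6 = (110)₂. Start with G = (16, 13) for the leading 1-bit.
double: tangent at (16, 13): λ = (3·16² + 9)/(2·13) ≡ 12/9. 9⁻¹ ≡ 2 (mod 17) since 9·2 = 18 ≡ 1, so λ ≡ 12·2 ≡ 7.
  x = λ² - 16 - 16 = 49 - 32 ≡ 0; y = λ·(16 - 0) - 13 ≡ 14. → (0, 14)
add G: (0, 14) + (16, 13). λ = (13 - 14)/(16 - 0) ≡ 16/16 mod 17. 16⁻¹ ≡ 16 (mod 17) since 16·16 = 256 ≡ 1, so λ ≡ 1.
  x = λ² - 0 - 16 = 1 - 16 ≡ 2; y = λ·(0 - 2) - 14 ≡ 1. → (2, 1)
double: tangent at (2, 1): λ = (3·2² + 9)/(2·1) ≡ 4/2. 2⁻¹ ≡ 9 (mod 17) since 2·9 = 18 ≡ 1, so λ ≡ 4·9 ≡ 2.
  x = λ² - 2 - 2 = 4 - 4 ≡ 0; y = λ·(2 - 0) - 1 ≡ 3. → (0, 3)

(0, 3)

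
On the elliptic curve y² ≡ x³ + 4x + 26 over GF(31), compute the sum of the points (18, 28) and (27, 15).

(21, 28)

(18, 28) + (27, 15). λ = (15 - 28)/(27 - 18) ≡ 18/9 mod 31. 9⁻¹ ≡ 7 (mod 31) since 9·7 = 63 ≡ 1, so λ ≡ 2.
  x = λ² - 18 - 27 = 4 - 45 ≡ 21; y = λ·(18 - 21) - 28 ≡ 28. → (21, 28)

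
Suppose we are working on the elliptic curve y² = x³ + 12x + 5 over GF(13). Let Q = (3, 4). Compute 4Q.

Repeated addition: build up to 4Q.
2Q: tangent at (3, 4): λ = (3·3² + 12)/(2·4) ≡ 0/8. 8⁻¹ ≡ 5 (mod 13), so λ ≡ 0·5 ≡ 0.
  x = λ² - 3 - 3 = 0 - 6 ≡ 7; y = λ·(3 - 7) - 4 ≡ 9. → (7, 9)
3Q: (7, 9) + (3, 4). λ = (4 - 9)/(3 - 7) ≡ 8/9 mod 13. 9⁻¹ ≡ 3 (mod 13), so λ ≡ 11.
  x = λ² - 7 - 3 = 121 - 10 ≡ 7; y = λ·(7 - 7) - 9 ≡ 4. → (7, 4)
4Q: (7, 4) + (3, 4). λ = (4 - 4)/(3 - 7) ≡ 0/9 mod 13. 9⁻¹ ≡ 3 (mod 13), so λ ≡ 0.
  x = λ² - 7 - 3 = 0 - 10 ≡ 3; y = λ·(7 - 3) - 4 ≡ 9. → (3, 9)

(3, 9)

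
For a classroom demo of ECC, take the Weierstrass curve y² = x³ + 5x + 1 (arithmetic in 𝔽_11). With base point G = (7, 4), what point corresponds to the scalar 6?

Repeated addition: build up to 6G.
2G: tangent at (7, 4): λ = (3·7² + 5)/(2·4) ≡ 9/8. 8⁻¹ ≡ 7 (mod 11), so λ ≡ 9·7 ≡ 8.
  x = λ² - 7 - 7 = 64 - 14 ≡ 6; y = λ·(7 - 6) - 4 ≡ 4. → (6, 4)
3G: (6, 4) + (7, 4). λ = (4 - 4)/(7 - 6) ≡ 0/1 mod 11. 1⁻¹ ≡ 1 (mod 11), so λ ≡ 0.
  x = λ² - 6 - 7 = 0 - 13 ≡ 9; y = λ·(6 - 9) - 4 ≡ 7. → (9, 7)
4G: (9, 7) + (7, 4). λ = (4 - 7)/(7 - 9) ≡ 8/9 mod 11. 9⁻¹ ≡ 5 (mod 11) since 9·5 = 45 ≡ 1, so λ ≡ 7.
  x = λ² - 9 - 7 = 49 - 16 ≡ 0; y = λ·(9 - 0) - 7 ≡ 1. → (0, 1)
5G: (0, 1) + (7, 4). λ = (4 - 1)/(7 - 0) ≡ 3/7 mod 11. 7⁻¹ ≡ 8 (mod 11) since 7·8 = 56 ≡ 1, so λ ≡ 2.
  x = λ² - 0 - 7 = 4 - 7 ≡ 8; y = λ·(0 - 8) - 1 ≡ 5. → (8, 5)
6G: (8, 5) + (7, 4). λ = (4 - 5)/(7 - 8) ≡ 10/10 mod 11. 10⁻¹ ≡ 10 (mod 11) since 10·10 = 100 ≡ 1, so λ ≡ 1.
  x = λ² - 8 - 7 = 1 - 15 ≡ 8; y = λ·(8 - 8) - 5 ≡ 6. → (8, 6)

(8, 6)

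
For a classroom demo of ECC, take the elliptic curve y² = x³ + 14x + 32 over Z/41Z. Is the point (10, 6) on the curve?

y² = 6² ≡ 36; x³ + 14x + 32 = 1172 ≡ 24 (mod 41). 36 ≠ 24.

no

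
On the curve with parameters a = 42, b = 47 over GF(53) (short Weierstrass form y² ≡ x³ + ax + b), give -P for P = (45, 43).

-(45, 43) = (45, -43 mod 53) = (45, 10).

(45, 10)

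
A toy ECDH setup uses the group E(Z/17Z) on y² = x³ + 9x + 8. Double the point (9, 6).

(15, 4)

tangent at (9, 6): λ = (3·9² + 9)/(2·6) ≡ 14/12. 12⁻¹ ≡ 10 (mod 17), so λ ≡ 14·10 ≡ 4.
  x = λ² - 9 - 9 = 16 - 18 ≡ 15; y = λ·(9 - 15) - 6 ≡ 4. → (15, 4)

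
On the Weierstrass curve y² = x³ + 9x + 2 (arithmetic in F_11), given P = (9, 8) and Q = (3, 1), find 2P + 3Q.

First 2P:
Repeated addition: build up to 2P.
2P: tangent at (9, 8): λ = (3·9² + 9)/(2·8) ≡ 10/5. 5⁻¹ ≡ 9 (mod 11) since 5·9 = 45 ≡ 1, so λ ≡ 10·9 ≡ 2.
  x = λ² - 9 - 9 = 4 - 18 ≡ 8; y = λ·(9 - 8) - 8 ≡ 5. → (8, 5)
2P = (8, 5).
Next 3Q:
Repeated addition: build up to 3Q.
2Q: tangent at (3, 1): λ = (3·3² + 9)/(2·1) ≡ 3/2. 2⁻¹ ≡ 6 (mod 11), so λ ≡ 3·6 ≡ 7.
  x = λ² - 3 - 3 = 49 - 6 ≡ 10; y = λ·(3 - 10) - 1 ≡ 5. → (10, 5)
3Q: (10, 5) + (3, 1). λ = (1 - 5)/(3 - 10) ≡ 7/4 mod 11. 4⁻¹ ≡ 3 (mod 11) since 4·3 = 12 ≡ 1, so λ ≡ 10.
  x = λ² - 10 - 3 = 100 - 13 ≡ 10; y = λ·(10 - 10) - 5 ≡ 6. → (10, 6)
3Q = (10, 6).
Finally 2P + 3Q:
(8, 5) + (10, 6). λ = (6 - 5)/(10 - 8) ≡ 1/2 mod 11. 2⁻¹ ≡ 6 (mod 11), so λ ≡ 6.
  x = λ² - 8 - 10 = 36 - 18 ≡ 7; y = λ·(8 - 7) - 5 ≡ 1. → (7, 1)

(7, 1)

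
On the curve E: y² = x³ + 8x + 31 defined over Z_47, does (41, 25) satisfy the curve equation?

y² = 25² ≡ 14; x³ + 8x + 31 = 69280 ≡ 2 (mod 47). 14 ≠ 2.

no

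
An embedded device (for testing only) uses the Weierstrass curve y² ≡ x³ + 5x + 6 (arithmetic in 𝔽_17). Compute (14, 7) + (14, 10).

O

The two points share x = 14 and their y-coordinates satisfy 7 + 10 ≡ 0 (mod 17), so they are inverses. Their sum is O.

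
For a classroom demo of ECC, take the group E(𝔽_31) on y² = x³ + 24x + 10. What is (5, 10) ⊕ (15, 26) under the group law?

(5, 10) + (15, 26). λ = (26 - 10)/(15 - 5) ≡ 16/10 mod 31. 10⁻¹ ≡ 28 (mod 31), so λ ≡ 14.
  x = λ² - 5 - 15 = 196 - 20 ≡ 21; y = λ·(5 - 21) - 10 ≡ 14. → (21, 14)

(21, 14)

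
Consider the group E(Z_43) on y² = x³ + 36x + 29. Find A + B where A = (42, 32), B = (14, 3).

(42, 32) + (14, 3). λ = (3 - 32)/(14 - 42) ≡ 14/15 mod 43. 15⁻¹ ≡ 23 (mod 43), so λ ≡ 21.
  x = λ² - 42 - 14 = 441 - 56 ≡ 41; y = λ·(42 - 41) - 32 ≡ 32. → (41, 32)

(41, 32)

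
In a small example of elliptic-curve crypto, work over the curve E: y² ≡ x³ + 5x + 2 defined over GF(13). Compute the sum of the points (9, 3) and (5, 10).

(11, 7)

(9, 3) + (5, 10). λ = (10 - 3)/(5 - 9) ≡ 7/9 mod 13. 9⁻¹ ≡ 3 (mod 13) since 9·3 = 27 ≡ 1, so λ ≡ 8.
  x = λ² - 9 - 5 = 64 - 14 ≡ 11; y = λ·(9 - 11) - 3 ≡ 7. → (11, 7)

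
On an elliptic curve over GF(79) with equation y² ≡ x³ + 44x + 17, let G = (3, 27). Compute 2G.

tangent at (3, 27): λ = (3·3² + 44)/(2·27) ≡ 71/54. 54⁻¹ ≡ 60 (mod 79), so λ ≡ 71·60 ≡ 73.
  x = λ² - 3 - 3 = 5329 - 6 ≡ 30; y = λ·(3 - 30) - 27 ≡ 56. → (30, 56)

(30, 56)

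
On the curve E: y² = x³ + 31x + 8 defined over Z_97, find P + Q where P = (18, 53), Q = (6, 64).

(18, 53) + (6, 64). λ = (64 - 53)/(6 - 18) ≡ 11/85 mod 97. 85⁻¹ ≡ 8 (mod 97) since 85·8 = 680 ≡ 1, so λ ≡ 88.
  x = λ² - 18 - 6 = 7744 - 24 ≡ 57; y = λ·(18 - 57) - 53 ≡ 7. → (57, 7)

(57, 7)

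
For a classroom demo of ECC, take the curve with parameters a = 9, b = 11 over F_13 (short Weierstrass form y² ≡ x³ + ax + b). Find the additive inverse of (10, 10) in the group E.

-(10, 10) = (10, -10 mod 13) = (10, 3).

(10, 3)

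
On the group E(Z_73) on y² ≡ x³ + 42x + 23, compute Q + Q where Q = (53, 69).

(48, 49)

tangent at (53, 69): λ = (3·53² + 42)/(2·69) ≡ 1/65. 65⁻¹ ≡ 9 (mod 73) since 65·9 = 585 ≡ 1, so λ ≡ 1·9 ≡ 9.
  x = λ² - 53 - 53 = 81 - 106 ≡ 48; y = λ·(53 - 48) - 69 ≡ 49. → (48, 49)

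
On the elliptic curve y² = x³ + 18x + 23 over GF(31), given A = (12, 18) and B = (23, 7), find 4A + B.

(30, 29)

First 4A:
Repeated addition: build up to 4A.
2A: tangent at (12, 18): λ = (3·12² + 18)/(2·18) ≡ 16/5. 5⁻¹ ≡ 25 (mod 31), so λ ≡ 16·25 ≡ 28.
  x = λ² - 12 - 12 = 784 - 24 ≡ 16; y = λ·(12 - 16) - 18 ≡ 25. → (16, 25)
3A: (16, 25) + (12, 18). λ = (18 - 25)/(12 - 16) ≡ 24/27 mod 31. 27⁻¹ ≡ 23 (mod 31), so λ ≡ 25.
  x = λ² - 16 - 12 = 625 - 28 ≡ 8; y = λ·(16 - 8) - 25 ≡ 20. → (8, 20)
4A: (8, 20) + (12, 18). λ = (18 - 20)/(12 - 8) ≡ 29/4 mod 31. 4⁻¹ ≡ 8 (mod 31), so λ ≡ 15.
  x = λ² - 8 - 12 = 225 - 20 ≡ 19; y = λ·(8 - 19) - 20 ≡ 1. → (19, 1)
4A = (19, 1).
Finally 4A + B:
(19, 1) + (23, 7). λ = (7 - 1)/(23 - 19) ≡ 6/4 mod 31. 4⁻¹ ≡ 8 (mod 31) since 4·8 = 32 ≡ 1, so λ ≡ 17.
  x = λ² - 19 - 23 = 289 - 42 ≡ 30; y = λ·(19 - 30) - 1 ≡ 29. → (30, 29)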